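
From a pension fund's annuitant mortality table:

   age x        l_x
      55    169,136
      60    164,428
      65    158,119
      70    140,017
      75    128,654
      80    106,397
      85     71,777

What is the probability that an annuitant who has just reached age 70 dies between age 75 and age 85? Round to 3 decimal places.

0.406

We want 5|10q70 = (l_75 − l_85)/l_70.
This is the probability of reaching 75 but not 85, conditional on being alive at 70: (l_75 − l_85) / l_70.
= (128,654 − 71,777) / 140,017 = 56,877 / 140,017 = 0.406215.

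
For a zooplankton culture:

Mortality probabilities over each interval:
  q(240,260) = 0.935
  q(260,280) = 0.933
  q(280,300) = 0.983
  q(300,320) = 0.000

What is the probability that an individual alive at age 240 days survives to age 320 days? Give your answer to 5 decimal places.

0.00007

P(survive 240→320) = (1 − 0.935) × (1 − 0.933) × (1 − 0.983) × (1 − 0.000).
= 0.065 × 0.067 × 0.017 × 1.000 = 0.000074.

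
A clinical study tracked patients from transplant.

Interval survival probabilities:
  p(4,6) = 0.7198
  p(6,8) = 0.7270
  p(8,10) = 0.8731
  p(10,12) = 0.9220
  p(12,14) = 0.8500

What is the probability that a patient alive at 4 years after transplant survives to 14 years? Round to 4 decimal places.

0.3581

P(survive 4→14) = 0.7198 × 0.7270 × 0.8731 × 0.9220 × 0.8500.
= 0.358064.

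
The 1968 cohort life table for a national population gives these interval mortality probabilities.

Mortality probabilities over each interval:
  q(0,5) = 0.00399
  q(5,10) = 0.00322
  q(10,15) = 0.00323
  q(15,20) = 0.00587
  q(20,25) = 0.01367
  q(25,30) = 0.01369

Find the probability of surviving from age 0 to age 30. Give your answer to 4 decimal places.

Survival from 0 to 30 is the product of surviving each interval: (1 − 0.00399) × (1 − 0.00322) × (1 − 0.00323) × (1 − 0.00587) × (1 − 0.01367) × (1 − 0.01369).
= 0.99601 × 0.99678 × 0.99677 × 0.99413 × 0.98633 × 0.98631 = 0.957055.

0.9571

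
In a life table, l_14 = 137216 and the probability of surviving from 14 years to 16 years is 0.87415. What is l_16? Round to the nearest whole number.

l_16 = l_14 × p = 137216 × 0.87415 = 119947.

119947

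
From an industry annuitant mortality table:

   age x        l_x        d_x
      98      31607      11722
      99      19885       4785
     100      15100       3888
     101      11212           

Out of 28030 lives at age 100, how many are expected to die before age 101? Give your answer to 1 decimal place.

7217.3

The relevant probability is 1 − 11212/15100 = 0.257483.
Expected number = 28030 × 0.257483 = 7217.3.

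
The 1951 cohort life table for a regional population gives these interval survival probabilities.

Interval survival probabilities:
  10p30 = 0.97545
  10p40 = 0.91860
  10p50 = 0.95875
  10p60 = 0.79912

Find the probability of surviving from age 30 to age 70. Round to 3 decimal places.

0.687

40p30 = 0.97545 × 0.91860 × 0.95875 × 0.79912.
= 0.686513.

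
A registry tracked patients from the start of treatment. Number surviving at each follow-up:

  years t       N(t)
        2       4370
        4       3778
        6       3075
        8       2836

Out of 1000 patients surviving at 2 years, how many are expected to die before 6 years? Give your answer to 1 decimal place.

296.3

The relevant probability is 1 − 3075/4370 = 0.296339.
Expected number = 1000 × 0.296339 = 296.3.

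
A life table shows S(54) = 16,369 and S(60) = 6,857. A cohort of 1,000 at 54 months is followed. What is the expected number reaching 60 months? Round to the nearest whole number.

419

The relevant probability is 6,857/16,369 = 0.418902.
Expected number = 1,000 × 0.418902 = 419.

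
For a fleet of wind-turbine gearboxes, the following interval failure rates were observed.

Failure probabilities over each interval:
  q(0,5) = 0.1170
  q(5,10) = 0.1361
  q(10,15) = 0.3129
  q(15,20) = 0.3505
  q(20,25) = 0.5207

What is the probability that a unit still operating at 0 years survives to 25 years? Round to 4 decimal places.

The overall survival probability is (1 − 0.1170) × (1 − 0.1361) × (1 − 0.3129) × (1 − 0.3505) × (1 − 0.5207).
= 0.8830 × 0.8639 × 0.6871 × 0.6495 × 0.4793 = 0.163166.

0.1632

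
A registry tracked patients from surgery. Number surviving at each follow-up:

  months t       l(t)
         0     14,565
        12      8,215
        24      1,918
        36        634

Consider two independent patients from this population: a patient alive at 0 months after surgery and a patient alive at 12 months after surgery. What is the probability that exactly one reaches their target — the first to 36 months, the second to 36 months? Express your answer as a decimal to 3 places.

0.114

p₁ = l(36)/l(0) = 634/14,565 = 0.043529; p₂ = l(36)/l(12) = 634/8,215 = 0.077176.
P(exactly one) = p₁(1−p₂) + (1−p₁)p₂ = 0.040170 + 0.073817 = 0.113986.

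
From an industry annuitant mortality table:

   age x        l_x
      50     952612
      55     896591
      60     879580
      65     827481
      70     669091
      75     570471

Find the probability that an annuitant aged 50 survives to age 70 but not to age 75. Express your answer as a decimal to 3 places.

0.104

This is the probability of reaching 70 but not 75, conditional on being alive at 50: (l_70 − l_75) / l_50.
= (669091 − 570471) / 952612 = 98620 / 952612 = 0.103526.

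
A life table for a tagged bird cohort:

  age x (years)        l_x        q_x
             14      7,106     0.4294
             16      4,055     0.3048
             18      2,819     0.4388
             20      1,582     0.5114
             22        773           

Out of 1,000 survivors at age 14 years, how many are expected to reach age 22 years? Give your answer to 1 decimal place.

108.8

The relevant probability is 773/7,106 = 0.108781.
Expected number = 1,000 × 0.108781 = 108.8.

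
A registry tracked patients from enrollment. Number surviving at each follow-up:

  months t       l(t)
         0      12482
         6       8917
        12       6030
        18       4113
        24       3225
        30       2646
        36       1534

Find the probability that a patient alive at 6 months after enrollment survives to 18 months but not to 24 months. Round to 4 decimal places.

This is the probability of reaching 18 but not 24, conditional on being alive at 6: (l(18) − l(24)) / l(6).
= (4113 − 3225) / 8917 = 888 / 8917 = 0.099585.

0.0996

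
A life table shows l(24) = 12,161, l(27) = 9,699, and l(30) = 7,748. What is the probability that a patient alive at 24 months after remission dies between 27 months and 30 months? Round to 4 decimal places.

This is the probability of reaching 27 but not 30, conditional on being alive at 24: (l(27) − l(30)) / l(24).
= (9,699 − 7,748) / 12,161 = 1,951 / 12,161 = 0.160431.

0.1604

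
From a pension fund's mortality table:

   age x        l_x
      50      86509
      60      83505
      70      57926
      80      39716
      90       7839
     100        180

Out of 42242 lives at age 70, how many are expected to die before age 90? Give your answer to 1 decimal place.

36525.5

The relevant probability is 1 − 7839/57926 = 0.864672.
Expected number = 42242 × 0.864672 = 36525.5.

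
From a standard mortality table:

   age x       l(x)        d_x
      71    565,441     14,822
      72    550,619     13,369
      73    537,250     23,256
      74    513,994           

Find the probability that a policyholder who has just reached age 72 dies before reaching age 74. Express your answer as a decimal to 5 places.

P(die before 74 | alive at 72) = 1 − l(74)/l(72) = 1 − 513,994/550,619 = (36,625)/550,619 = 0.066516.

0.06652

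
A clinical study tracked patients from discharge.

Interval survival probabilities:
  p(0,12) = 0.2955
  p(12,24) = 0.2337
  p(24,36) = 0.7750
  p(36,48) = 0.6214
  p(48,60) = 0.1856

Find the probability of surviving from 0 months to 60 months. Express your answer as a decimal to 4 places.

0.0062

Survival from 0 to 60 is the product of surviving each interval: 0.2955 × 0.2337 × 0.7750 × 0.6214 × 0.1856.
= 0.006173.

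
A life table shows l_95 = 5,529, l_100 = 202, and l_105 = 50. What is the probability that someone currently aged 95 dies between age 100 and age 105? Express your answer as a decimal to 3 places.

0.027

We want 5|5q95 = (l_100 − l_105)/l_95.
This is the probability of reaching 100 but not 105, conditional on being alive at 95: (l_100 − l_105) / l_95.
= (202 − 50) / 5,529 = 152 / 5,529 = 0.027491.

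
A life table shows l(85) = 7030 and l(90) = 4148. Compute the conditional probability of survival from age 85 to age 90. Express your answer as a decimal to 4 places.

0.5900

The conditional survival probability is l(90)/l(85) = 4148/7030 = 0.590043.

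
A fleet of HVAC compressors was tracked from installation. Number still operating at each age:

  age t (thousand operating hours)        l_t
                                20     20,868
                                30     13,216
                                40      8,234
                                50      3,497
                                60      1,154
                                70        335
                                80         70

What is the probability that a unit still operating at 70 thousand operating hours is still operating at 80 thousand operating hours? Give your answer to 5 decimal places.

The conditional survival probability is l_80/l_70 = 70/335 = 0.208955.

0.20896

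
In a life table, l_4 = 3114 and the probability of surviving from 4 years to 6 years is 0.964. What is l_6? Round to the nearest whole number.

3002

l_6 = l_4 × p = 3114 × 0.964 = 3002.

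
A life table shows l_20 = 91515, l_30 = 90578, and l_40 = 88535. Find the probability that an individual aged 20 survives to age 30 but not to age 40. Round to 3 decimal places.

0.022

This is the probability of reaching 30 but not 40, conditional on being alive at 20: (l_30 − l_40) / l_20.
= (90578 − 88535) / 91515 = 2043 / 91515 = 0.022324.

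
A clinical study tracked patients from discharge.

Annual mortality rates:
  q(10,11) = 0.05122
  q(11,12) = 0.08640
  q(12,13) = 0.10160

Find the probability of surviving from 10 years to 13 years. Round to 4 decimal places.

Chaining the interval survival probabilities: (1 − 0.05122) × (1 − 0.08640) × (1 − 0.10160).
= 0.94878 × 0.91360 × 0.89840 = 0.778738.

0.7787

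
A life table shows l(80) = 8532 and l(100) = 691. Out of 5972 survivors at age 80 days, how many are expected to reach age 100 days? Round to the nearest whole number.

484

The relevant probability is 691/8532 = 0.080989.
Expected number = 5972 × 0.080989 = 484.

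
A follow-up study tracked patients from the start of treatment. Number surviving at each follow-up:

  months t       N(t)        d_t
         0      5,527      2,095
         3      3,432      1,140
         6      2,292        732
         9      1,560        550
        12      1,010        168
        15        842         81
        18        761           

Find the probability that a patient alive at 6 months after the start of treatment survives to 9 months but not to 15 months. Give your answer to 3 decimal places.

This is the probability of reaching 9 but not 15, conditional on being alive at 6: (N(9) − N(15)) / N(6).
= (1,560 − 842) / 2,292 = 718 / 2,292 = 0.313264.

0.313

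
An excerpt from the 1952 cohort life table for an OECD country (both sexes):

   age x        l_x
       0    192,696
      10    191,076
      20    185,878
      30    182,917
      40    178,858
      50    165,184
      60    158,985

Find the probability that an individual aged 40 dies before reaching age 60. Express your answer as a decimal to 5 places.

P(die before 60 | alive at 40) = 1 − l_60/l_40 = 1 − 158,985/178,858 = (19,873)/178,858 = 0.111110.

0.11111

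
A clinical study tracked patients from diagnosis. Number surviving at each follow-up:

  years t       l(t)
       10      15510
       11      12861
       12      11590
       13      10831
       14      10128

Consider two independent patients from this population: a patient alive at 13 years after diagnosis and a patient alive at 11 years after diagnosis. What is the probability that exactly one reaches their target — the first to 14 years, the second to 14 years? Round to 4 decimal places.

p₁ = l(14)/l(13) = 10128/10831 = 0.935094; p₂ = l(14)/l(11) = 10128/12861 = 0.787497.
P(exactly one) = p₁(1−p₂) + (1−p₁)p₂ = 0.198710 + 0.051113 = 0.249824.

0.2498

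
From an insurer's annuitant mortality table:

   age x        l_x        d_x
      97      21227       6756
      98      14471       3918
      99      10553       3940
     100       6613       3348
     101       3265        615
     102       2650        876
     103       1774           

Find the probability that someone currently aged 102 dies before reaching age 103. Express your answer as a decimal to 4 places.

P(die before 103 | alive at 102) = 1 − l_103/l_102 = 1 − 1774/2650 = (876)/2650 = 0.330566.

0.3306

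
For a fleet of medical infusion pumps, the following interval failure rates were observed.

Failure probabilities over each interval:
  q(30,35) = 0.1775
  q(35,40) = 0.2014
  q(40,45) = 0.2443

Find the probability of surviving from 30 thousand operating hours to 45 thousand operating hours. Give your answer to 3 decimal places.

0.496

Survival from 30 to 45 is the product of surviving each interval: (1 − 0.1775) × (1 − 0.2014) × (1 − 0.2443).
= 0.8225 × 0.7986 × 0.7557 = 0.496380.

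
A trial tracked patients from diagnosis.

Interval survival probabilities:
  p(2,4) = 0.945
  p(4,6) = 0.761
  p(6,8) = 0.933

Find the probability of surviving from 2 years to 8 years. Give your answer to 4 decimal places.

0.6710

The overall survival probability is 0.945 × 0.761 × 0.933.
= 0.670962.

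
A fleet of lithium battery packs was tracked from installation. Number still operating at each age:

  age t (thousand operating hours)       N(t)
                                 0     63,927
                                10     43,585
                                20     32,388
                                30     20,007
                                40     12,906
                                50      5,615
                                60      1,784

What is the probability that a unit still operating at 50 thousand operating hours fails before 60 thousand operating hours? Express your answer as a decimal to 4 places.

0.6823

P(fail before 60 | operational at 50) = 1 − N(60)/N(50) = 1 − 1,784/5,615 = (3,831)/5,615 = 0.682280.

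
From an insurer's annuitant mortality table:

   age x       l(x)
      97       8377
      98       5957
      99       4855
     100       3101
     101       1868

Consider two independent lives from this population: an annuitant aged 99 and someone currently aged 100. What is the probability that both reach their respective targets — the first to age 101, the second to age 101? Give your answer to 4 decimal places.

p₁ = l(101)/l(99) = 1868/4855 = 0.384758; p₂ = l(101)/l(100) = 1868/3101 = 0.602386.
P(both) = p₁ × p₂ = 0.384758 × 0.602386 = 0.231773.

0.2318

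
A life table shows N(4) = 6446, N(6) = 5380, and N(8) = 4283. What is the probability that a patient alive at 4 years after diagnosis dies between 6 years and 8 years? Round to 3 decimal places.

This is the probability of reaching 6 but not 8, conditional on being alive at 4: (N(6) − N(8)) / N(4).
= (5380 − 4283) / 6446 = 1097 / 6446 = 0.170183.

0.170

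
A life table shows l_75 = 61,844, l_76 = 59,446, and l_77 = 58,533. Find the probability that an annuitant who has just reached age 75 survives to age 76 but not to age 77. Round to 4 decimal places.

We want 1|1q75 = (l_76 − l_77)/l_75.
This is the probability of reaching 76 but not 77, conditional on being alive at 75: (l_76 − l_77) / l_75.
= (59,446 − 58,533) / 61,844 = 913 / 61,844 = 0.014763.

0.0148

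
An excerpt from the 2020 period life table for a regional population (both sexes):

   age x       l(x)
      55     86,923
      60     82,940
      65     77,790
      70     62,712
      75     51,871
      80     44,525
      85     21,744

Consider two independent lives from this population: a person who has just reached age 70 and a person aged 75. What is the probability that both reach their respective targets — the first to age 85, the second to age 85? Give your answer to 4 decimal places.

0.1453

p₁ = l(85)/l(70) = 21,744/62,712 = 0.346728; p₂ = l(85)/l(75) = 21,744/51,871 = 0.419194.
P(both) = p₁ × p₂ = 0.346728 × 0.419194 = 0.145346.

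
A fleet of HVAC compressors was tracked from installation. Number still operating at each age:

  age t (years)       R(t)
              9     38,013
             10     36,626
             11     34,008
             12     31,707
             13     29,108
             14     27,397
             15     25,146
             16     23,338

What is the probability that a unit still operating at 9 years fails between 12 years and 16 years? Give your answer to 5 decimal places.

This is the probability of reaching 12 but not 16, conditional on being operational at 9: (R(12) − R(16)) / R(9).
= (31,707 − 23,338) / 38,013 = 8,369 / 38,013 = 0.220162.

0.22016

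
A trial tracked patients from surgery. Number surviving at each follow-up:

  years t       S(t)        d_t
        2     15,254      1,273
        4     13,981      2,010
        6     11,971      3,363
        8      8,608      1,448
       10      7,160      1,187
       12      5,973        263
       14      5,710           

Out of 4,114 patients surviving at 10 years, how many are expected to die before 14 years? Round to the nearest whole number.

833

The relevant probability is 1 − 5,710/7,160 = 0.202514.
Expected number = 4,114 × 0.202514 = 833.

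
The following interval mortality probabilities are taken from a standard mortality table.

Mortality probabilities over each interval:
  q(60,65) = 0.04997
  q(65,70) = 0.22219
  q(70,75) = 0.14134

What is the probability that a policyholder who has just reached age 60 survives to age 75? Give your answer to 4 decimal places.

The overall survival probability is (1 − 0.04997) × (1 − 0.22219) × (1 − 0.14134).
= 0.95003 × 0.77781 × 0.85866 = 0.634501.

0.6345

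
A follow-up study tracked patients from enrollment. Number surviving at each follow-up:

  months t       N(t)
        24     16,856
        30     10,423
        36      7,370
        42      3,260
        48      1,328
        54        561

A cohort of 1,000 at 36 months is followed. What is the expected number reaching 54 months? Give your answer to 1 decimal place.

The relevant probability is 561/7,370 = 0.076119.
Expected number = 1,000 × 0.076119 = 76.1.

76.1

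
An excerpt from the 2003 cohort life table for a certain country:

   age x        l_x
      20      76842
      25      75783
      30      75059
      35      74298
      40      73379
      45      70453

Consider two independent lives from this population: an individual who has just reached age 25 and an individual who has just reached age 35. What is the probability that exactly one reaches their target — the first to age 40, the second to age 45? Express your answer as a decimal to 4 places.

0.0802

p₁ = l_40/l_25 = 73379/75783 = 0.968278; p₂ = l_45/l_35 = 70453/74298 = 0.948249.
P(exactly one) = p₁(1−p₂) + (1−p₁)p₂ = 0.050109 + 0.030080 = 0.080190.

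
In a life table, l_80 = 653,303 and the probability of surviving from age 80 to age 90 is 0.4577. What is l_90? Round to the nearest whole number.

299017

l_90 = l_80 × p = 653,303 × 0.4577 = 299017.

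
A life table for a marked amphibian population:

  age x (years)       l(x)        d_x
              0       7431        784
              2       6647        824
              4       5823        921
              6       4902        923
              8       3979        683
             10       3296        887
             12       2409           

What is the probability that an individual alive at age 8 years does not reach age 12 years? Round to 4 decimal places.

0.3946

P(die before 12 | alive at 8) = 1 − l(12)/l(8) = 1 − 2409/3979 = (1570)/3979 = 0.394572.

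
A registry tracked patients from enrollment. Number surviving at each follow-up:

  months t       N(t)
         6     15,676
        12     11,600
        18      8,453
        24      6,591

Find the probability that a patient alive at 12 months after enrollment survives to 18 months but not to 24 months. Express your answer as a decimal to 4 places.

This is the probability of reaching 18 but not 24, conditional on being alive at 12: (N(18) − N(24)) / N(12).
= (8,453 − 6,591) / 11,600 = 1,862 / 11,600 = 0.160517.

0.1605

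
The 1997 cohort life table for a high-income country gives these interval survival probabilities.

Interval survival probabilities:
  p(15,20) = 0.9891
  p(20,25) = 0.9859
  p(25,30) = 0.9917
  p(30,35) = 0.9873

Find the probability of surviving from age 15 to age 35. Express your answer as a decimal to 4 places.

The overall survival probability is 0.9891 × 0.9859 × 0.9917 × 0.9873.
= 0.954778.

0.9548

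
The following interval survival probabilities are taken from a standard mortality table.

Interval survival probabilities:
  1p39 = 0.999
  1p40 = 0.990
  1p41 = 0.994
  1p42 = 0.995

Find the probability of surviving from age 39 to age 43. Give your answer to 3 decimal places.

The overall survival probability is 0.999 × 0.990 × 0.994 × 0.995.
= 0.978161.

0.978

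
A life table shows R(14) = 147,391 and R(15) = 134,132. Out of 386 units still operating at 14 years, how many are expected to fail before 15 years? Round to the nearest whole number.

35

The relevant probability is 1 − 134,132/147,391 = 0.089958.
Expected number = 386 × 0.089958 = 35.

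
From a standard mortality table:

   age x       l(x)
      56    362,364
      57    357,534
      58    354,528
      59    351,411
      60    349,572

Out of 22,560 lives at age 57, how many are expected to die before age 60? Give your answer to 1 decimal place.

502.4

The relevant probability is 1 − 349,572/357,534 = 0.022269.
Expected number = 22,560 × 0.022269 = 502.4.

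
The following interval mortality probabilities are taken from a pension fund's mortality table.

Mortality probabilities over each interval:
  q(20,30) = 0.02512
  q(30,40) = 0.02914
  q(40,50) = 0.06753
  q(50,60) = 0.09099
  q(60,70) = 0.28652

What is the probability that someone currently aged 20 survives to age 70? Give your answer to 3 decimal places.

0.572

Survival from 20 to 70 is the product of surviving each interval: (1 − 0.02512) × (1 − 0.02914) × (1 − 0.06753) × (1 − 0.09099) × (1 − 0.28652).
= 0.97488 × 0.97086 × 0.93247 × 0.90901 × 0.71348 = 0.572391.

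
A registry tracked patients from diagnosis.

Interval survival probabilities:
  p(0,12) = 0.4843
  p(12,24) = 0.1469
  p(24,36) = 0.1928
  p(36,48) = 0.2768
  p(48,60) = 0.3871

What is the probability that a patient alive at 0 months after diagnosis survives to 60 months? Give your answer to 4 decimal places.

P(survive 0→60) = 0.4843 × 0.1469 × 0.1928 × 0.2768 × 0.3871.
= 0.001470.

0.0015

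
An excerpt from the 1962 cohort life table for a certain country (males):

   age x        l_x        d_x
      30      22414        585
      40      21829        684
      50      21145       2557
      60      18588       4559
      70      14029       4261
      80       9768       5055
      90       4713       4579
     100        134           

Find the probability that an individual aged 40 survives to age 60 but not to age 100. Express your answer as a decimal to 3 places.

This is the probability of reaching 60 but not 100, conditional on being alive at 40: (l_60 − l_100) / l_40.
= (18588 − 134) / 21829 = 18454 / 21829 = 0.845389.

0.845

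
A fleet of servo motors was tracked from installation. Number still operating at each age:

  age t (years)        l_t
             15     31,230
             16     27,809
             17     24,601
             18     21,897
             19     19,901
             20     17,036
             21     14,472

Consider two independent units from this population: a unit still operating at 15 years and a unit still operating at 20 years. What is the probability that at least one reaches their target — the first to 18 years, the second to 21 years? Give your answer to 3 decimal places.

0.955

p₁ = l_18/l_15 = 21,897/31,230 = 0.701153; p₂ = l_21/l_20 = 14,472/17,036 = 0.849495.
P(at least one) = 1 − (1−p₁)(1−p₂) = 1 − 0.298847 × 0.150505 = 0.955022.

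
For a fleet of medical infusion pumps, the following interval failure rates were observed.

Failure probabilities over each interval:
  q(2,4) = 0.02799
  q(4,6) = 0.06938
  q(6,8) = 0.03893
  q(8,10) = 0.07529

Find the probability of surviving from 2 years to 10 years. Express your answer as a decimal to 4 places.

0.8039

P(survive 2→10) = (1 − 0.02799) × (1 − 0.06938) × (1 − 0.03893) × (1 − 0.07529).
= 0.97201 × 0.93062 × 0.96107 × 0.92471 = 0.803903.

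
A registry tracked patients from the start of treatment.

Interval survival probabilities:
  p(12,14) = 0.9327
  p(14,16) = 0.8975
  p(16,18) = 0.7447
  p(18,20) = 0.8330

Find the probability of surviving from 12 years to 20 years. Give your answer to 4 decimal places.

P(survive 12→20) = 0.9327 × 0.8975 × 0.7447 × 0.8330.
= 0.519281.

0.5193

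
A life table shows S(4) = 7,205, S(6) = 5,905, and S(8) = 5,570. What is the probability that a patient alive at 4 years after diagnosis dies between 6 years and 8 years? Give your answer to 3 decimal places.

This is the probability of reaching 6 but not 8, conditional on being alive at 4: (S(6) − S(8)) / S(4).
= (5,905 − 5,570) / 7,205 = 335 / 7,205 = 0.046495.

0.046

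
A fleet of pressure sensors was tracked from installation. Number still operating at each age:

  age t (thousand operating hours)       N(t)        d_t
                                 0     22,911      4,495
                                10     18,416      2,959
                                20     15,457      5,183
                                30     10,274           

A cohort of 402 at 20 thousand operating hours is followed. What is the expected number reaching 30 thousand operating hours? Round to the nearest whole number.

267

The relevant probability is 10,274/15,457 = 0.664683.
Expected number = 402 × 0.664683 = 267.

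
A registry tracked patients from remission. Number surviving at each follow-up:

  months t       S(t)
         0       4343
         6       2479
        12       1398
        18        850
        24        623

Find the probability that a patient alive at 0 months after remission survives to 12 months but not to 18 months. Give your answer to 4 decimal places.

0.1262

This is the probability of reaching 12 but not 18, conditional on being alive at 0: (S(12) − S(18)) / S(0).
= (1398 − 850) / 4343 = 548 / 4343 = 0.126180.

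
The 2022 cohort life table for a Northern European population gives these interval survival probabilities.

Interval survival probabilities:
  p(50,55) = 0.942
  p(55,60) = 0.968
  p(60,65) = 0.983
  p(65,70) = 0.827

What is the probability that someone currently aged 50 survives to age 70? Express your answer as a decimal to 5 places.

Chaining the interval survival probabilities: 0.942 × 0.968 × 0.983 × 0.827.
= 0.741285.

0.74129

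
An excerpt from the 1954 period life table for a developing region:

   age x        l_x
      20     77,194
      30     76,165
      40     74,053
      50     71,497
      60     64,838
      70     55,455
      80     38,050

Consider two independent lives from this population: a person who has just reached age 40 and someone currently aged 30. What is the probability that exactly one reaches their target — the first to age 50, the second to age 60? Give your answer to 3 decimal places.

p₁ = l_50/l_40 = 71,497/74,053 = 0.965484; p₂ = l_60/l_30 = 64,838/76,165 = 0.851283.
P(exactly one) = p₁(1−p₂) + (1−p₁)p₂ = 0.143584 + 0.029383 = 0.172967.

0.173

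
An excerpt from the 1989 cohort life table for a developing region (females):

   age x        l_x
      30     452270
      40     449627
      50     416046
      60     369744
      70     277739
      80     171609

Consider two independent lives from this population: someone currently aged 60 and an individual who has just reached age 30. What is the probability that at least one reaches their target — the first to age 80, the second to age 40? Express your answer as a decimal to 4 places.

p₁ = l_80/l_60 = 171609/369744 = 0.464129; p₂ = l_40/l_30 = 449627/452270 = 0.994156.
P(at least one) = 1 − (1−p₁)(1−p₂) = 1 − 0.535871 × 0.005844 = 0.996868.

0.9969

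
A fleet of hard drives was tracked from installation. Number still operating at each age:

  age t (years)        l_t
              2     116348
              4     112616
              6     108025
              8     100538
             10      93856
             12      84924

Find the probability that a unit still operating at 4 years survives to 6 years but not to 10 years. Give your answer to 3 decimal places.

This is the probability of reaching 6 but not 10, conditional on being operational at 4: (l_6 − l_10) / l_4.
= (108025 − 93856) / 112616 = 14169 / 112616 = 0.125817.

0.126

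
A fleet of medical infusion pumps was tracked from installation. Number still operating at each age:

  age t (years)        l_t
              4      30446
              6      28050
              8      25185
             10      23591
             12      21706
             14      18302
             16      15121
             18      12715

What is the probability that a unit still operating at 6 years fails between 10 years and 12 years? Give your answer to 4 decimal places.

This is the probability of reaching 10 but not 12, conditional on being operational at 6: (l_10 − l_12) / l_6.
= (23591 − 21706) / 28050 = 1885 / 28050 = 0.067201.

0.0672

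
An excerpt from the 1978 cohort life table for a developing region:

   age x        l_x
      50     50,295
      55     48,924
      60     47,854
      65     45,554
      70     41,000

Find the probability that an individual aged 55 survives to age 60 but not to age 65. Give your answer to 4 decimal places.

This is the probability of reaching 60 but not 65, conditional on being alive at 55: (l_60 − l_65) / l_55.
= (47,854 − 45,554) / 48,924 = 2,300 / 48,924 = 0.047012.

0.0470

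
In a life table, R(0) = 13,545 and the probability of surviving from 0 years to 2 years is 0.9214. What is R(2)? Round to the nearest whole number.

R(2) = R(0) × p = 13,545 × 0.9214 = 12480.

12480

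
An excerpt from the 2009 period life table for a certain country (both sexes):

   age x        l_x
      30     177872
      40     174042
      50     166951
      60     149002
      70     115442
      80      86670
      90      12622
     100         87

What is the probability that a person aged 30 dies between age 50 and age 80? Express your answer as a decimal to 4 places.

0.4513

We want 20|30q30 = (l_50 − l_80)/l_30.
This is the probability of reaching 50 but not 80, conditional on being alive at 30: (l_50 − l_80) / l_30.
= (166951 − 86670) / 177872 = 80281 / 177872 = 0.451341.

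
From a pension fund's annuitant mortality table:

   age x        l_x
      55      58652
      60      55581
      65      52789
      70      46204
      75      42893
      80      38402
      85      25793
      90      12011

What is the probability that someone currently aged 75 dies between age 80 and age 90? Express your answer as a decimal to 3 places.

0.615

We want 5|10q75 = (l_80 − l_90)/l_75.
This is the probability of reaching 80 but not 90, conditional on being alive at 75: (l_80 − l_90) / l_75.
= (38402 − 12011) / 42893 = 26391 / 42893 = 0.615275.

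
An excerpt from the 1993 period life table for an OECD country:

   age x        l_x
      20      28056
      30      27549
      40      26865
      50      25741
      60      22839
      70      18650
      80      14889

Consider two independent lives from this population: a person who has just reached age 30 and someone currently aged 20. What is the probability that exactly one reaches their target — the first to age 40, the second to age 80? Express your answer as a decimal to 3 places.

0.471

p₁ = l_40/l_30 = 26865/27549 = 0.975172; p₂ = l_80/l_20 = 14889/28056 = 0.530689.
P(exactly one) = p₁(1−p₂) + (1−p₁)p₂ = 0.457659 + 0.013176 = 0.470835.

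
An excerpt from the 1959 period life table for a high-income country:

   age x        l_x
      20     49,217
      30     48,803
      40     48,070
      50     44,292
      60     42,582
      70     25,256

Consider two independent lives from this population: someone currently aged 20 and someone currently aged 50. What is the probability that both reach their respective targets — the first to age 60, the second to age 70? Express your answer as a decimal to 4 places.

p₁ = l_60/l_20 = 42,582/49,217 = 0.865189; p₂ = l_70/l_50 = 25,256/44,292 = 0.570216.
P(both) = p₁ × p₂ = 0.865189 × 0.570216 = 0.493345.

0.4933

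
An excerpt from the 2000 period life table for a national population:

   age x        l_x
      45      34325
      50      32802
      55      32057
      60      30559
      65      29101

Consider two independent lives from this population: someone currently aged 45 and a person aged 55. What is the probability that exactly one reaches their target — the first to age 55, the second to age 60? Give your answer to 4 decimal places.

p₁ = l_55/l_45 = 32057/34325 = 0.933926; p₂ = l_60/l_55 = 30559/32057 = 0.953271.
P(exactly one) = p₁(1−p₂) + (1−p₁)p₂ = 0.043641 + 0.062986 = 0.106628.

0.1066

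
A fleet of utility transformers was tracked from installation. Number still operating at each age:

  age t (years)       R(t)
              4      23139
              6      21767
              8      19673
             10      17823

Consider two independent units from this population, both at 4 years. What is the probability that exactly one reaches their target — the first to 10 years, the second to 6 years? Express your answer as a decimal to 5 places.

0.26179

p₁ = R(10)/R(4) = 17823/23139 = 0.770258; p₂ = R(6)/R(4) = 21767/23139 = 0.940706.
P(exactly one) = p₁(1−p₂) + (1−p₁)p₂ = 0.045672 + 0.216120 = 0.261791.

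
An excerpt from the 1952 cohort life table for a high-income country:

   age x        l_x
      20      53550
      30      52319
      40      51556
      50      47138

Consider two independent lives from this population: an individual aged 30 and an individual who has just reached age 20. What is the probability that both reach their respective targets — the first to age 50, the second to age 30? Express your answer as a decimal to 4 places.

p₁ = l_50/l_30 = 47138/52319 = 0.900973; p₂ = l_30/l_20 = 52319/53550 = 0.977012.
P(both) = p₁ × p₂ = 0.900973 × 0.977012 = 0.880261.

0.8803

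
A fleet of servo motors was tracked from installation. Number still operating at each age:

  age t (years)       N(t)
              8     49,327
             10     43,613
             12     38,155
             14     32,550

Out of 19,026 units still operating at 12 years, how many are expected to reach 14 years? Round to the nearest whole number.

16231

The relevant probability is 32,550/38,155 = 0.853099.
Expected number = 19,026 × 0.853099 = 16231.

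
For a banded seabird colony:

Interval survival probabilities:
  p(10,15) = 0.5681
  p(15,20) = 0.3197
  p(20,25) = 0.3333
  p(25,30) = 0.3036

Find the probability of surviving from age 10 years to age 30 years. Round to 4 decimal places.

Chaining the interval survival probabilities: 0.5681 × 0.3197 × 0.3333 × 0.3036.
= 0.018378.

0.0184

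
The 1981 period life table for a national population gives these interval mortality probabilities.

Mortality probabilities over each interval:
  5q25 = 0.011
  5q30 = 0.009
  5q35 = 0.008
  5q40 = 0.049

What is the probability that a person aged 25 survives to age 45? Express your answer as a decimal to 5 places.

0.92462

The overall survival probability is (1 − 0.011) × (1 − 0.009) × (1 − 0.008) × (1 − 0.049).
= 0.989 × 0.991 × 0.992 × 0.951 = 0.924618.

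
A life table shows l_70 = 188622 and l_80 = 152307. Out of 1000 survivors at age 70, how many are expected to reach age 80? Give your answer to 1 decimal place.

The relevant probability is 152307/188622 = 0.807472.
Expected number = 1000 × 0.807472 = 807.5.

807.5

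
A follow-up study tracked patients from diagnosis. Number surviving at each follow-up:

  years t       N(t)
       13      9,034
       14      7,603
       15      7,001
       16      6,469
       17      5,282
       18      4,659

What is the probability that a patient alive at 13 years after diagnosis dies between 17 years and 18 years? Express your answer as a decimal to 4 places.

0.0690

This is the probability of reaching 17 but not 18, conditional on being alive at 13: (N(17) − N(18)) / N(13).
= (5,282 − 4,659) / 9,034 = 623 / 9,034 = 0.068962.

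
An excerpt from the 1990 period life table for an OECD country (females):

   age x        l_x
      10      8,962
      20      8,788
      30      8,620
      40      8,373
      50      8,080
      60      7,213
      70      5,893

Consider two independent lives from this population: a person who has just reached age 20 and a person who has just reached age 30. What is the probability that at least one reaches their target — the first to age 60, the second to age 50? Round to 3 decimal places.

p₁ = l_60/l_20 = 7,213/8,788 = 0.820778; p₂ = l_50/l_30 = 8,080/8,620 = 0.937355.
P(at least one) = 1 − (1−p₁)(1−p₂) = 1 − 0.179222 × 0.062645 = 0.988773.

0.989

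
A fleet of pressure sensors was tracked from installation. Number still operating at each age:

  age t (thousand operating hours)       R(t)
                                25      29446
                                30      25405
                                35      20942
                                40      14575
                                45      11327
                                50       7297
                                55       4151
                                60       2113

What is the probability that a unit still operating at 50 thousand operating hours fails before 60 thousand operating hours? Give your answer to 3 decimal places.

0.710

P(fail before 60 | operational at 50) = 1 − R(60)/R(50) = 1 − 2113/7297 = (5184)/7297 = 0.710429.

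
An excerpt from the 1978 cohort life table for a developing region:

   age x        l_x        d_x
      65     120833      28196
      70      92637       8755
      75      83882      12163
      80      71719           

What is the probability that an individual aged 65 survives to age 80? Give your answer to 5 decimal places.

0.59354

The conditional survival probability is l_80/l_65 = 71719/120833 = 0.593538.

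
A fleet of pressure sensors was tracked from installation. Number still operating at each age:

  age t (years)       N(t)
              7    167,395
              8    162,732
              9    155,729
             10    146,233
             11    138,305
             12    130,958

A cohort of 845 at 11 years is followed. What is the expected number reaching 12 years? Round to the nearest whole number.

800

The relevant probability is 130,958/138,305 = 0.946878.
Expected number = 845 × 0.946878 = 800.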